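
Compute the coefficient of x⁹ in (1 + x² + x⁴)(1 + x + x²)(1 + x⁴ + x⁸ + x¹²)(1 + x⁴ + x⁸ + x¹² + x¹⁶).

(1 + x² + x⁴) has coefficients 1,0,1,0,1 for degrees 0…4.
(1 + x + x²) has coefficients 1,1,1,0,0,0,0,0,0,0 for degrees 0…9.
Multiplying by (1 + x⁴ + x⁸ + x¹²) gives running coefficients 1,1,1,0,1,1,1,0,1,1 for degrees 0…9.
Finally multiplying by (1 + x⁴ + x⁸ + x¹² + x¹⁶), the product of all factors after the first has coefficients 1,1,1,0,2,2,2,0,3,3 for degrees 0…9.
[x⁹] = 1·3 + 1·0 + 1·2 = 5.

5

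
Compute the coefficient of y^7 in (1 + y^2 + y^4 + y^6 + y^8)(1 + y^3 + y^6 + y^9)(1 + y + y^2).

(1 + y^2 + y^4 + y^6 + y^8) has coefficients 1,0,1,0,1,0,1,0 for degrees 0…7.
(1 + y^3 + y^6 + y^9) has coefficients 1,0,0,1,0,0,1,0 for degrees 0…7.
Finally multiplying by (1 + y + y^2), the product of all factors after the first has coefficients 1,1,1,1,1,1,1,1 for degrees 0…7.
[y^7] = 1·1 + 1·1 + 1·1 + 1·1 = 4.

4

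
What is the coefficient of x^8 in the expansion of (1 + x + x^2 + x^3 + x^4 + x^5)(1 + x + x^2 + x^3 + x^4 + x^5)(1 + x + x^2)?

(1 + x + x^2 + x^3 + x^4 + x^5) has coefficients 1,1,1,1,1,1 for degrees 0…5.
(1 + x + x^2 + x^3 + x^4 + x^5) has coefficients 1,1,1,1,1,1,0,0,0 for degrees 0…8.
Finally multiplying by (1 + x + x^2), the product of all factors after the first has coefficients 1,2,3,3,3,3,2,1,0 for degrees 0…8.
[x^8] = 1·0 + 1·1 + 1·2 + 1·3 + 1·3 + 1·3 = 12.

12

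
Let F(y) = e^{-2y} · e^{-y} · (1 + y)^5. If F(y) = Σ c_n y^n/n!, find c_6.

The EGF product rule gives c_6 = Σ_{k_1+k_2+k_3=6} C(6; k_1,k_2,k_3) · ∏ g_i(k_i), where e^{-2y} gives (-2)^k; e^{-y} gives (-1)^k; (1+y)^5 gives the falling factorial (5)_k.
g_1(k) for k = 0…6: 1, -2, 4, -8, 16, -32, 64.
g_2(k) for k = 0…6: 1, -1, 1, -1, 1, -1, 1.
g_3(k) for k = 0…6: 1, 5, 20, 60, 120, 120, 0.
First combine the last two factors: h(k) = Σ_j C(k,j)·g_2(j)·g_3(k−j) for k = 0…6: 1, 4, 11, 14, -19, -56, 151.
c_6 = Σ_k C(6,k)·g_1(k)·h(6−k) = 1·1·151 + 6·(-2)·(-56) + 15·4·(-19) + 20·(-8)·14 + 15·16·11 + 6·(-32)·4 + 1·64·1 = 151 + 672 − 1140 − 2240 + 2640 − 768 + 64 = -621.

-621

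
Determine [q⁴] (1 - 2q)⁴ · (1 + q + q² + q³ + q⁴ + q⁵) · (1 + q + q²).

(1 - 2q)⁴ has coefficients 1,-8,24,-32,16 for degrees 0…4.
(1 + q + q² + q³ + q⁴ + q⁵) has coefficients 1,1,1,1,1 for degrees 0…4.
Finally multiplying by (1 + q + q²), the product of all factors after the first has coefficients 1,2,3,3,3 for degrees 0…4.
[q⁴] = 1·3 − 8·3 + 24·3 − 32·2 + 16·1 = 3.

3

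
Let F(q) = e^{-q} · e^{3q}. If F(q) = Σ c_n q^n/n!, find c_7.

128

The EGF product rule gives c_7 = Σ_{k_1+k_2=7} C(7; k_1,k_2) · ∏ g_i(k_i), where e^{-q} gives (-1)^k; e^{3q} gives (3)^k.
g_1(k) for k = 0…7: 1, -1, 1, -1, 1, -1, 1, -1.
g_2(k) for k = 0…7: 1, 3, 9, 27, 81, 243, 729, 2187.
c_7 = Σ_k C(7,k)·g_1(k)·g_2(7−k) = 1·1·2187 + 7·(-1)·729 + 21·1·243 + 35·(-1)·81 + 35·1·27 + 21·(-1)·9 + 7·1·3 + 1·(-1)·1 = 2187 − 5103 + 5103 − 2835 + 945 − 189 + 21 − 1 = 128.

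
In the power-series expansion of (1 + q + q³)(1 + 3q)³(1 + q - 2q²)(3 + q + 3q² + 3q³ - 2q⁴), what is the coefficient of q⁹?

(1 + q + q³) has coefficients 1,1,0,1 for degrees 0…3.
(1 + 3q)³ has coefficients 1,9,27,27,0,0,0,0,0,0 for degrees 0…9.
Multiplying by (1 + q - 2q²) gives running coefficients 1,10,34,36,-27,-54,0,0,0,0 for degrees 0…9.
Finally multiplying by (3 + q + 3q² + 3q³ - 2q⁴), the product of all factors after the first has coefficients 3,31,115,175,85,1,-95,-315,-108,108 for degrees 0…9.
[q⁹] = 1·108 + 1·(-108) + 1·(-95) = -95.

-95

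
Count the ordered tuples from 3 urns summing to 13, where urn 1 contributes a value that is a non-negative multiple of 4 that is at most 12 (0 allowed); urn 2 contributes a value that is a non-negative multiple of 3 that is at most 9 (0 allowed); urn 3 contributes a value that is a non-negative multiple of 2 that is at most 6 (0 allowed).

4

The generating function for the choices is (1 + z^4 + z^8 + z^12)·(1 + z^3 + z^6 + z^9)·(1 + z^2 + z^4 + z^6); the count is [z^13].
(1 + z^4 + z^8 + z^12) has coefficients 1,0,0,0,1,0,0,0,1,0,0,0,1 for degrees 0…12.
(1 + z^3 + z^6 + z^9) has coefficients 1,0,0,1,0,0,1,0,0,1,0,0,0,0 for degrees 0…13.
Finally multiplying by (1 + z^2 + z^4 + z^6), the product of all factors after the first has coefficients 1,0,1,1,1,1,2,1,1,2,1,1,1,1 for degrees 0…13.
[z^13] = 1·1 + 1·2 + 1·1 + 1·0 = 4.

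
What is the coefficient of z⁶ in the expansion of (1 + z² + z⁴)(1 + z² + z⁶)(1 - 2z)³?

26

(1 + z² + z⁴) has coefficients 1,0,1,0,1 for degrees 0…4.
(1 + z² + z⁶) has coefficients 1,0,1,0,0,0,1 for degrees 0…6.
Finally multiplying by (1 - 2z)³, the product of all factors after the first has coefficients 1,-6,13,-14,12,-8,1 for degrees 0…6.
[z⁶] = 1·1 + 1·12 + 1·13 = 26.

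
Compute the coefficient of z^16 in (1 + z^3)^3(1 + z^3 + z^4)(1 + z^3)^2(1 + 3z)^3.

(1 + z^3)^3 has coefficients 1,0,0,3,0,0,3,0,0,1 for degrees 0…9.
(1 + z^3 + z^4) has coefficients 1,0,0,1,1,0,0,0,0,0,0,0,0,0,0,0,0 for degrees 0…16.
Multiplying by (1 + z^3)^2 gives running coefficients 1,0,0,3,1,0,3,2,0,1,1,0,0,0,0,0,0 for degrees 0…16.
Finally multiplying by (1 + 3z)^3, the product of all factors after the first has coefficients 1,9,27,30,28,90,111,56,99,136,64,36,54,27,0,0,0 for degrees 0…16.
[z^16] = 1·0 + 3·27 + 3·64 + 1·56 = 329.

329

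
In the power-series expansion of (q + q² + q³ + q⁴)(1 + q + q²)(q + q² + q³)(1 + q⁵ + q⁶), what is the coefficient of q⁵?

(q + q² + q³ + q⁴) has coefficients 0,1,1,1,1 for degrees 0…4.
(1 + q + q²) has coefficients 1,1,1,0,0,0 for degrees 0…5.
Multiplying by (q + q² + q³) gives running coefficients 0,1,2,3,2,1 for degrees 0…5.
Finally multiplying by (1 + q⁵ + q⁶), the product of all factors after the first has coefficients 0,1,2,3,2,1 for degrees 0…5.
[q⁵] = 1·2 + 1·3 + 1·2 + 1·1 = 8.

8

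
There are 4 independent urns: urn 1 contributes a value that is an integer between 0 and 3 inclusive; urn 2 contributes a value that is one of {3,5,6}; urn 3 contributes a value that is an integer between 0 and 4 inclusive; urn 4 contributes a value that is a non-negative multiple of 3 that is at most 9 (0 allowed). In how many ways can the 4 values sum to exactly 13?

The generating function for the choices is (1 + y + y^2 + y^3)·(y^3 + y^5 + y^6)·(1 + y + y^2 + y^3 + y^4)·(1 + y^3 + y^6 + y^9); the count is [y^13].
(1 + y + y^2 + y^3) has coefficients 1,1,1,1 for degrees 0…3.
(y^3 + y^5 + y^6) has coefficients 0,0,0,1,0,1,1,0,0,0,0,0,0,0 for degrees 0…13.
Multiplying by (1 + y + y^2 + y^3 + y^4) gives running coefficients 0,0,0,1,1,2,3,3,2,2,1,0,0,0 for degrees 0…13.
Finally multiplying by (1 + y^3 + y^6 + y^9), the product of all factors after the first has coefficients 0,0,0,1,1,2,4,4,4,6,5,4,6,5 for degrees 0…13.
[y^13] = 1·5 + 1·6 + 1·4 + 1·5 = 20.

20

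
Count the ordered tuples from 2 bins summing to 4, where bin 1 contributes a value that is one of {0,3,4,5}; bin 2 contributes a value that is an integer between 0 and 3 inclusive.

The generating function for the choices is (1 + x³ + x⁴ + x⁵)·(1 + x + x² + x³); the count is [x⁴].
(1 + x³ + x⁴ + x⁵) has coefficients 1,0,0,1,1 for degrees 0…4.
(1 + x + x² + x³) has coefficients 1,1,1,1,0 for degrees 0…4.
[x⁴] = 1·0 + 1·1 + 1·1 = 2.

2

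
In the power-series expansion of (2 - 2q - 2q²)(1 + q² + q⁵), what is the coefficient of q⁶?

-2

(2 - 2q - 2q²) has coefficients 2,-2,-2 for degrees 0…2.
(1 + q² + q⁵) has coefficients 1,0,1,0,0,1,0 for degrees 0…6.
[q⁶] = 2·0 − 2·1 − 2·0 = -2.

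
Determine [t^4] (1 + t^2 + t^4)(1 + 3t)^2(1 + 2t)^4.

(1 + t^2 + t^4) has coefficients 1,0,1,0,1 for degrees 0…4.
(1 + 3t)^2 has coefficients 1,6,9,0,0 for degrees 0…4.
Finally multiplying by (1 + 2t)^4, the product of all factors after the first has coefficients 1,14,81,248,424 for degrees 0…4.
[t^4] = 1·424 + 1·81 + 1·1 = 506.

506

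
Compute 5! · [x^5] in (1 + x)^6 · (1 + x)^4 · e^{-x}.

11389

The EGF product rule gives c_5 = Σ_{k_1+k_2+k_3=5} C(5; k_1,k_2,k_3) · ∏ g_i(k_i), where (1+x)^6 gives the falling factorial (6)_k; (1+x)^4 gives the falling factorial (4)_k; e^{-x} gives (-1)^k.
g_1(k) for k = 0…5: 1, 6, 30, 120, 360, 720.
g_2(k) for k = 0…5: 1, 4, 12, 24, 24, 0.
g_3(k) for k = 0…5: 1, -1, 1, -1, 1, -1.
First combine the last two factors: h(k) = Σ_j C(k,j)·g_2(j)·g_3(k−j) for k = 0…5: 1, 3, 5, -1, -15, 19.
c_5 = Σ_k C(5,k)·g_1(k)·h(5−k) = 1·1·19 + 5·6·(-15) + 10·30·(-1) + 10·120·5 + 5·360·3 + 1·720·1 = 19 − 450 − 300 + 6000 + 5400 + 720 = 11389.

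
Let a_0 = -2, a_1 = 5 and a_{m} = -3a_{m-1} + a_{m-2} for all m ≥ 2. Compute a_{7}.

6665

The ordinary generating function has denominator 1 + 3x - x^2.
Iterating the recurrence: a_0,…,a_{7} = -2, 5, -17, 56, -185, 611, -2018, 6665.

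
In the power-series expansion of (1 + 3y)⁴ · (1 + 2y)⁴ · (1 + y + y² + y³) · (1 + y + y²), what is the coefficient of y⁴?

(1 + 3y)⁴ has coefficients 1,12,54,108,81 for degrees 0…4.
(1 + 2y)⁴ has coefficients 1,8,24,32,16 for degrees 0…4.
Multiplying by (1 + y + y² + y³) gives running coefficients 1,9,33,65,80 for degrees 0…4.
Finally multiplying by (1 + y + y²), the product of all factors after the first has coefficients 1,10,43,107,178 for degrees 0…4.
[y⁴] = 1·178 + 12·107 + 54·43 + 108·10 + 81·1 = 4945.

4945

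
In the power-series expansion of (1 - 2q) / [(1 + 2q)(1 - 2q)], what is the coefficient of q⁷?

Partial fractions give a closed form: a_n = (1)·(-2)^n.
At n = 7: a_7 = -128.

-128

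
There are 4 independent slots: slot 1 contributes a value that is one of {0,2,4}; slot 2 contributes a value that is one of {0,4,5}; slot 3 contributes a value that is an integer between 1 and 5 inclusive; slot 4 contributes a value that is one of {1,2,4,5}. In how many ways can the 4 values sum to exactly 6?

8

The generating function for the choices is (1 + z^2 + z^4)·(1 + z^4 + z^5)·(z + z^2 + z^3 + z^4 + z^5)·(z + z^2 + z^4 + z^5); the count is [z^6].
(1 + z^2 + z^4) has coefficients 1,0,1,0,1 for degrees 0…4.
(1 + z^4 + z^5) has coefficients 1,0,0,0,1,1,0 for degrees 0…6.
Multiplying by (z + z^2 + z^3 + z^4 + z^5) gives running coefficients 0,1,1,1,1,2,2 for degrees 0…6.
Finally multiplying by (z + z^2 + z^4 + z^5), the product of all factors after the first has coefficients 0,0,1,2,2,3,5 for degrees 0…6.
[z^6] = 1·5 + 1·2 + 1·1 = 8.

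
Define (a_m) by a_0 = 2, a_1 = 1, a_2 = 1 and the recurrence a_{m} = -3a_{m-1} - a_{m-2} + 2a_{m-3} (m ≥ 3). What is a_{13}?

The ordinary generating function has denominator 1 + 3z + z^2 - 2z^3.
Iterating the recurrence: a_0,…,a_{13} = 2, 1, 1, 0, 1, -1, 2, -3, 5, -8, 13, -21, 34, -55.

-55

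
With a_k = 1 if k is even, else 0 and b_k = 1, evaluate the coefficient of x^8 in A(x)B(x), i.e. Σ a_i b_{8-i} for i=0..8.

The convolution is the x^8 coefficient of A(x)B(x).
Σ = 1·1 + 0·1 + 1·1 + 0·1 + 1·1 + 0·1 + 1·1 + 0·1 + 1·1 = 5.

5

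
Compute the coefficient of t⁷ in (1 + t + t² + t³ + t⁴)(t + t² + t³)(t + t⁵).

4

(1 + t + t² + t³ + t⁴) has coefficients 1,1,1,1,1 for degrees 0…4.
(t + t² + t³) has coefficients 0,1,1,1,0,0,0,0 for degrees 0…7.
Finally multiplying by (t + t⁵), the product of all factors after the first has coefficients 0,0,1,1,1,0,1,1 for degrees 0…7.
[t⁷] = 1·1 + 1·1 + 1·0 + 1·1 + 1·1 = 4.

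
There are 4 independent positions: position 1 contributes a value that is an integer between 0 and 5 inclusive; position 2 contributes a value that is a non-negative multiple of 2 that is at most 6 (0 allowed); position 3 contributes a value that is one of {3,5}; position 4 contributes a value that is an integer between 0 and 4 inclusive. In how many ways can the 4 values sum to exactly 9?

22

The generating function for the choices is (1 + z + z^2 + z^3 + z^4 + z^5)·(1 + z^2 + z^4 + z^6)·(z^3 + z^5)·(1 + z + z^2 + z^3 + z^4); the count is [z^9].
(1 + z + z^2 + z^3 + z^4 + z^5) has coefficients 1,1,1,1,1,1 for degrees 0…5.
(1 + z^2 + z^4 + z^6) has coefficients 1,0,1,0,1,0,1,0,0,0 for degrees 0…9.
Multiplying by (z^3 + z^5) gives running coefficients 0,0,0,1,0,2,0,2,0,2 for degrees 0…9.
Finally multiplying by (1 + z + z^2 + z^3 + z^4), the product of all factors after the first has coefficients 0,0,0,1,1,3,3,5,4,6 for degrees 0…9.
[z^9] = 1·6 + 1·4 + 1·5 + 1·3 + 1·3 + 1·1 = 22.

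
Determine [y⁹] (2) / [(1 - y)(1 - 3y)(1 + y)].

Partial fractions give a closed form: a_n = (-1/2)·1^n + (9/4)·3^n + (1/4)·(-1)^n.
At n = 9: a_9 = 44286.

44286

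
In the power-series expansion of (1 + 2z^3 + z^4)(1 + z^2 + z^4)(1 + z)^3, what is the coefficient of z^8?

(1 + 2z^3 + z^4) has coefficients 1,0,0,2,1 for degrees 0…4.
(1 + z^2 + z^4) has coefficients 1,0,1,0,1,0,0,0,0 for degrees 0…8.
Finally multiplying by (1 + z)^3, the product of all factors after the first has coefficients 1,3,4,4,4,4,3,1,0 for degrees 0…8.
[z^8] = 1·0 + 2·4 + 1·4 = 12.

12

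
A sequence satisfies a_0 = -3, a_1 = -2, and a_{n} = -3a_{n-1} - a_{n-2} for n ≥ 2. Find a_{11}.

-55717

The ordinary generating function has denominator 1 + 3z + z^2.
Iterating the recurrence: a_0,…,a_{11} = -3, -2, 9, -25, 66, -173, 453, -1186, 3105, -8129, 21282, -55717.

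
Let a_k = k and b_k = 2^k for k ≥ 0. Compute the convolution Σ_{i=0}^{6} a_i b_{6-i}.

The convolution is the x^6 coefficient of A(x)B(x).
Σ = 0·64 + 1·32 + 2·16 + 3·8 + 4·4 + 5·2 + 6·1 = 120.

120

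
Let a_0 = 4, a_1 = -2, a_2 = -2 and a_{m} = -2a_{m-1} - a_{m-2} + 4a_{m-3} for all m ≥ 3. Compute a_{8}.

The ordinary generating function has denominator 1 + 2x + x^2 - 4x^3.
Iterating the recurrence: a_0,…,a_{8} = 4, -2, -2, 22, -50, 70, -2, -266, 814.

814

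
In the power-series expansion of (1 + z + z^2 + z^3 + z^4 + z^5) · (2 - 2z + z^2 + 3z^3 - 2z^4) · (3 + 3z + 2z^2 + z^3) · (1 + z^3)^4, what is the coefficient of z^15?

71

(1 + z + z^2 + z^3 + z^4 + z^5) has coefficients 1,1,1,1,1,1 for degrees 0…5.
(2 - 2z + z^2 + 3z^3 - 2z^4) has coefficients 2,-2,1,3,-2,0,0,0,0,0,0,0,0,0,0,0 for degrees 0…15.
Multiplying by (3 + 3z + 2z^2 + z^3) gives running coefficients 6,0,1,10,3,1,-1,-2,0,0,0,0,0,0,0,0 for degrees 0…15.
Finally multiplying by (1 + z^3)^4, the product of all factors after the first has coefficients 6,0,1,34,3,5,75,10,10,80,10,10,40,0,5,6 for degrees 0…15.
[z^15] = 1·6 + 1·5 + 1·0 + 1·40 + 1·10 + 1·10 = 71.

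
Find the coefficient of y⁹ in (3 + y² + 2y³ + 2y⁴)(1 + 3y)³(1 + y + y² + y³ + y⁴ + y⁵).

(3 + y² + 2y³ + 2y⁴) has coefficients 3,0,1,2,2 for degrees 0…4.
(1 + 3y)³ has coefficients 1,9,27,27,0,0,0,0,0,0 for degrees 0…9.
Finally multiplying by (1 + y + y² + y³ + y⁴ + y⁵), the product of all factors after the first has coefficients 1,10,37,64,64,64,63,54,27,0 for degrees 0…9.
[y⁹] = 3·0 + 1·54 + 2·63 + 2·64 = 308.

308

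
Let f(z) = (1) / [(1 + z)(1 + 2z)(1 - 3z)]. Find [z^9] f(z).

Partial fractions give a closed form: a_n = (-1/4)·(-1)^n + (4/5)·(-2)^n + (9/20)·3^n.
At n = 9: a_9 = 8448.

8448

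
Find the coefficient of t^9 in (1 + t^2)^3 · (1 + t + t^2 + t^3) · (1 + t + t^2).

6

(1 + t^2)^3 has coefficients 1,0,3,0,3,0,1 for degrees 0…6.
(1 + t + t^2 + t^3) has coefficients 1,1,1,1,0,0,0,0,0,0 for degrees 0…9.
Finally multiplying by (1 + t + t^2), the product of all factors after the first has coefficients 1,2,3,3,2,1,0,0,0,0 for degrees 0…9.
[t^9] = 1·0 + 3·0 + 3·1 + 1·3 = 6.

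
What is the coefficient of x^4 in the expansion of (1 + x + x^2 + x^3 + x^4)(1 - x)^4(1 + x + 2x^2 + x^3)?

(1 + x + x^2 + x^3 + x^4) has coefficients 1,1,1,1,1 for degrees 0…4.
(1 - x)^4 has coefficients 1,-4,6,-4,1 for degrees 0…4.
Finally multiplying by (1 + x + 2x^2 + x^3), the product of all factors after the first has coefficients 1,-3,4,-5,5 for degrees 0…4.
[x^4] = 1·5 + 1·(-5) + 1·4 + 1·(-3) + 1·1 = 2.

2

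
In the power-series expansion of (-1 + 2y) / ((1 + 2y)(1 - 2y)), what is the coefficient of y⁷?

The denominator gives the recurrence a_n = 4a_(n−2) for n ≥ 2; the numerator fixes a_0 = -1, a_1 = 2.
Iterating: -1, 2, -4, 8, -16, 32, -64, 128, so a_7 = 128.

128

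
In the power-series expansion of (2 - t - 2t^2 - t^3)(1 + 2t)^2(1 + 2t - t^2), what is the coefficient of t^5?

-15

(2 - t - 2t^2 - t^3) has coefficients 2,-1,-2,-1 for degrees 0…3.
(1 + 2t)^2 has coefficients 1,4,4,0,0,0 for degrees 0…5.
Finally multiplying by (1 + 2t - t^2), the product of all factors after the first has coefficients 1,6,11,4,-4,0 for degrees 0…5.
[t^5] = 2·0 − 1·(-4) − 2·4 − 1·11 = -15.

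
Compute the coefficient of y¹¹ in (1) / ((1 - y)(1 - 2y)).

Partial fractions give a closed form: a_n = (-1)·1^n + (2)·2^n.
At n = 11: a_11 = 4095.

4095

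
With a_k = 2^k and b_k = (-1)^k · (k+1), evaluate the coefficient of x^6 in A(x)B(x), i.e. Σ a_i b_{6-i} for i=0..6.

The convolution is the t^6 coefficient of A(t)B(t).
Σ = 1·7 + 2·(-6) + 4·5 + 8·(-4) + 16·3 + 32·(-2) + 64·1 = 31.

31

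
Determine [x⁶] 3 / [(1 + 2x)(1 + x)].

381

Partial fractions give a closed form: a_n = (6)·(-2)^n + (-3)·(-1)^n.
At n = 6: a_6 = 381.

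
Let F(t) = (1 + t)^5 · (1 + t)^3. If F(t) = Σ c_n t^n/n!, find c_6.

The EGF product rule gives c_6 = Σ_{k_1+k_2=6} C(6; k_1,k_2) · ∏ g_i(k_i), where (1+t)^5 gives the falling factorial (5)_k; (1+t)^3 gives the falling factorial (3)_k.
g_1(k) for k = 0…6: 1, 5, 20, 60, 120, 120, 0.
g_2(k) for k = 0…6: 1, 3, 6, 6, 0, 0, 0.
c_6 = Σ_k C(6,k)·g_1(k)·g_2(6−k) = 20·60·6 + 15·120·6 + 6·120·3 = 7200 + 10800 + 2160 = 20160.

20160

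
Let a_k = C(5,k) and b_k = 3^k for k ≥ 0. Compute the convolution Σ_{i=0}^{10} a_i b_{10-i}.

248832

Write out a_i and b_{10-i} for i = 0,…,10 and sum the products.
Σ = 1·59049 + 5·19683 + 10·6561 + 10·2187 + 5·729 + 1·243 + 0·81 + 0·27 + 0·9 + 0·3 + 0·1 = 248832.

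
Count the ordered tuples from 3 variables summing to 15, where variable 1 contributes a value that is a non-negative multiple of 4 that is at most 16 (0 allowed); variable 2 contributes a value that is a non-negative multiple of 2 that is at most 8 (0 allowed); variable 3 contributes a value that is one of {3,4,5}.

5

The generating function for the choices is (1 + y⁴ + y⁸ + y¹² + y¹⁶)·(1 + y² + y⁴ + y⁶ + y⁸)·(y³ + y⁴ + y⁵); the count is [y¹⁵].
(1 + y⁴ + y⁸ + y¹² + y¹⁶) has coefficients 1,0,0,0,1,0,0,0,1,0,0,0,1,0,0,0 for degrees 0…15.
(1 + y² + y⁴ + y⁶ + y⁸) has coefficients 1,0,1,0,1,0,1,0,1,0,0,0,0,0,0,0 for degrees 0…15.
Finally multiplying by (y³ + y⁴ + y⁵), the product of all factors after the first has coefficients 0,0,0,1,1,2,1,2,1,2,1,2,1,1,0,0 for degrees 0…15.
[y¹⁵] = 1·0 + 1·2 + 1·2 + 1·1 = 5.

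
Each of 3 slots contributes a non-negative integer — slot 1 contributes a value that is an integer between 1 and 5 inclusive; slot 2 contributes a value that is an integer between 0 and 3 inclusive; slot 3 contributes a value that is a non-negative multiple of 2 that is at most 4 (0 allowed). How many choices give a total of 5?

The generating function for the choices is (t + t^2 + t^3 + t^4 + t^5)·(1 + t + t^2 + t^3)·(1 + t^2 + t^4); the count is [t^5].
(t + t^2 + t^3 + t^4 + t^5) has coefficients 0,1,1,1,1,1 for degrees 0…5.
(1 + t + t^2 + t^3) has coefficients 1,1,1,1,0,0 for degrees 0…5.
Finally multiplying by (1 + t^2 + t^4), the product of all factors after the first has coefficients 1,1,2,2,2,2 for degrees 0…5.
[t^5] = 1·2 + 1·2 + 1·2 + 1·1 + 1·1 = 8.

8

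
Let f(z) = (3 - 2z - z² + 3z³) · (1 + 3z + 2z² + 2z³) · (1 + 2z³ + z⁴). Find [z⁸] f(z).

11

(3 - 2z - z² + 3z³) has coefficients 3,-2,-1,3 for degrees 0…3.
(1 + 3z + 2z² + 2z³) has coefficients 1,3,2,2,0,0,0,0,0 for degrees 0…8.
Finally multiplying by (1 + 2z³ + z⁴), the product of all factors after the first has coefficients 1,3,2,4,7,7,6,2,0 for degrees 0…8.
[z⁸] = 3·0 − 2·2 − 1·6 + 3·7 = 11.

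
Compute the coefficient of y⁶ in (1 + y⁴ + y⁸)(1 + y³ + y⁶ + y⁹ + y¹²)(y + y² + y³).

(1 + y⁴ + y⁸) has coefficients 1,0,0,0,1,0,0 for degrees 0…6.
(1 + y³ + y⁶ + y⁹ + y¹²) has coefficients 1,0,0,1,0,0,1 for degrees 0…6.
Finally multiplying by (y + y² + y³), the product of all factors after the first has coefficients 0,1,1,1,1,1,1 for degrees 0…6.
[y⁶] = 1·1 + 1·1 = 2.

2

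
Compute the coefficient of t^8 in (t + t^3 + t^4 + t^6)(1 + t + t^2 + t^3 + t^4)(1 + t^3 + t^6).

6

(t + t^3 + t^4 + t^6) has coefficients 0,1,0,1,1,0,1 for degrees 0…6.
(1 + t + t^2 + t^3 + t^4) has coefficients 1,1,1,1,1,0,0,0,0 for degrees 0…8.
Finally multiplying by (1 + t^3 + t^6), the product of all factors after the first has coefficients 1,1,1,2,2,1,2,2,1 for degrees 0…8.
[t^8] = 1·2 + 1·1 + 1·2 + 1·1 = 6.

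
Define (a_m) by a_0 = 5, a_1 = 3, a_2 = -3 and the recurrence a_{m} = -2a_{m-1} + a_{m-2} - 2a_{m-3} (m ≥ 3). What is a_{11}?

5967

The ordinary generating function has denominator 1 + 2y - y^2 + 2y^3.
Iterating the recurrence: a_0,…,a_{11} = 5, 3, -3, -1, -7, 19, -43, 119, -319, 843, -2243, 5967.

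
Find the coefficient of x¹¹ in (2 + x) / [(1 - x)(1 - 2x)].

10237

Partial fractions give a closed form: a_n = (-3)·1^n + (5)·2^n.
At n = 11: a_11 = 10237.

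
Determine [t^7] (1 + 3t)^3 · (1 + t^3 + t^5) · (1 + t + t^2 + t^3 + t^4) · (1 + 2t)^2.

(1 + 3t)^3 has coefficients 1,9,27,27 for degrees 0…3.
(1 + t^3 + t^5) has coefficients 1,0,0,1,0,1,0,0 for degrees 0…7.
Multiplying by (1 + t + t^2 + t^3 + t^4) gives running coefficients 1,1,1,2,2,2,2,2 for degrees 0…7.
Finally multiplying by (1 + 2t)^2, the product of all factors after the first has coefficients 1,5,9,10,14,18,18,18 for degrees 0…7.
[t^7] = 1·18 + 9·18 + 27·18 + 27·14 = 1044.

1044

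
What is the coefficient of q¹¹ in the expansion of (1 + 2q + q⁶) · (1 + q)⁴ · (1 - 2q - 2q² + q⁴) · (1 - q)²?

(1 + 2q + q⁶) has coefficients 1,2,0,0,0,0,1 for degrees 0…6.
(1 + q)⁴ has coefficients 1,4,6,4,1,0,0,0,0,0,0,0 for degrees 0…11.
Multiplying by (1 - 2q - 2q² + q⁴) gives running coefficients 1,2,-4,-16,-18,-6,4,4,1,0,0,0 for degrees 0…11.
Finally multiplying by (1 - q)², the product of all factors after the first has coefficients 1,0,-7,-6,10,14,-2,-10,-3,2,1,0 for degrees 0…11.
[q¹¹] = 1·0 + 2·1 + 1·14 = 16.

16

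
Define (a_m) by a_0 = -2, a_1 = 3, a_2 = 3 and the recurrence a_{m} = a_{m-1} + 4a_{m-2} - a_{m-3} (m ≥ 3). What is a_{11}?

18010

The ordinary generating function has denominator 1 - t - 4t^2 + t^3.
Iterating the recurrence: a_0,…,a_{11} = -2, 3, 3, 17, 26, 91, 178, 516, 1137, 3023, 7055, 18010.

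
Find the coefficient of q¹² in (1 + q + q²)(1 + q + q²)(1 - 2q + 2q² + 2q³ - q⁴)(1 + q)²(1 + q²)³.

24

(1 + q + q²) has coefficients 1,1,1 for degrees 0…2.
(1 + q + q²) has coefficients 1,1,1,0,0,0,0,0,0,0,0,0,0 for degrees 0…12.
Multiplying by (1 - 2q + 2q² + 2q³ - q⁴) gives running coefficients 1,-1,1,2,3,1,-1,0,0,0,0,0,0 for degrees 0…12.
Multiplying by (1 + q)² gives running coefficients 1,1,0,3,8,9,4,-1,-1,0,0,0,0 for degrees 0…12.
Finally multiplying by (1 + q²)³, the product of all factors after the first has coefficients 1,1,3,6,11,21,29,36,35,27,17,6,1 for degrees 0…12.
[q¹²] = 1·1 + 1·6 + 1·17 = 24.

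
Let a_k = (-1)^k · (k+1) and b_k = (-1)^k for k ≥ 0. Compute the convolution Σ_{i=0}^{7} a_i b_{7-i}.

-36

This is [x^7] in the product of the two ordinary generating functions.
Σ = 1·(-1) − 2·1 + 3·(-1) − 4·1 + 5·(-1) − 6·1 + 7·(-1) − 8·1 = -36.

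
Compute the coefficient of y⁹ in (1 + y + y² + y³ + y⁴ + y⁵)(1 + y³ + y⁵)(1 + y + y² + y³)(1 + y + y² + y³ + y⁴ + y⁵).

(1 + y + y² + y³ + y⁴ + y⁵) has coefficients 1,1,1,1,1,1 for degrees 0…5.
(1 + y³ + y⁵) has coefficients 1,0,0,1,0,1,0,0,0,0 for degrees 0…9.
Multiplying by (1 + y + y² + y³) gives running coefficients 1,1,1,2,1,2,2,1,1,0 for degrees 0…9.
Finally multiplying by (1 + y + y² + y³ + y⁴ + y⁵), the product of all factors after the first has coefficients 1,2,3,5,6,8,9,9,9,7 for degrees 0…9.
[y⁹] = 1·7 + 1·9 + 1·9 + 1·9 + 1·8 + 1·6 = 48.

48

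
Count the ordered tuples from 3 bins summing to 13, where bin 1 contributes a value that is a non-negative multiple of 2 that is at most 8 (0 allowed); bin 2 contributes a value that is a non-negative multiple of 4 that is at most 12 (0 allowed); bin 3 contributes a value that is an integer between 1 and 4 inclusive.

The generating function for the choices is (1 + y^2 + y^4 + y^6 + y^8)·(1 + y^4 + y^8 + y^12)·(y + y^2 + y^3 + y^4); the count is [y^13].
(1 + y^2 + y^4 + y^6 + y^8) has coefficients 1,0,1,0,1,0,1,0,1 for degrees 0…8.
(1 + y^4 + y^8 + y^12) has coefficients 1,0,0,0,1,0,0,0,1,0,0,0,1,0 for degrees 0…13.
Finally multiplying by (y + y^2 + y^3 + y^4), the product of all factors after the first has coefficients 0,1,1,1,1,1,1,1,1,1,1,1,1,1 for degrees 0…13.
[y^13] = 1·1 + 1·1 + 1·1 + 1·1 + 1·1 = 5.

5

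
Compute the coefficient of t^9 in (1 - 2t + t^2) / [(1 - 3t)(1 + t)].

The denominator gives the recurrence a_n = 2a_(n−1) + 3a_(n−2) for n ≥ 3; the numerator fixes a_0 = 1, a_1 = 0, a_2 = 4.
Iterating: 1, 0, 4, 8, 28, 80, 244, 728, 2188, 6560, so a_9 = 6560.

6560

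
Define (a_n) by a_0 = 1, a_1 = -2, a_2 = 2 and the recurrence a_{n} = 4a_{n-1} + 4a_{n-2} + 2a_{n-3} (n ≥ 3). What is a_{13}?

19812064

The ordinary generating function has denominator 1 - 4x - 4x^2 - 2x^3.
Iterating the recurrence: a_0,…,a_{13} = 1, -2, 2, 2, 12, 60, 292, 1432, 7016, 34376, 168432, 825264, 4043536, 19812064.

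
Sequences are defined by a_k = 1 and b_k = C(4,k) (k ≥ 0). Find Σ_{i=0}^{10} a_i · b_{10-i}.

This is [x^10] in the product of the two ordinary generating functions.
Σ = 1·0 + 1·0 + 1·0 + 1·0 + 1·0 + 1·0 + 1·1 + 1·4 + 1·6 + 1·4 + 1·1 = 16.

16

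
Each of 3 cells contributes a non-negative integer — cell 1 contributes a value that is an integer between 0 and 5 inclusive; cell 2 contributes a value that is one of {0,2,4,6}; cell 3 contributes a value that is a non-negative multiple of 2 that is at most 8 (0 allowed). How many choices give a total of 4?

The generating function for the choices is (1 + q + q² + q³ + q⁴ + q⁵)·(1 + q² + q⁴ + q⁶)·(1 + q² + q⁴ + q⁶ + q⁸); the count is [q⁴].
(1 + q + q² + q³ + q⁴ + q⁵) has coefficients 1,1,1,1,1 for degrees 0…4.
(1 + q² + q⁴ + q⁶) has coefficients 1,0,1,0,1 for degrees 0…4.
Finally multiplying by (1 + q² + q⁴ + q⁶ + q⁸), the product of all factors after the first has coefficients 1,0,2,0,3 for degrees 0…4.
[q⁴] = 1·3 + 1·0 + 1·2 + 1·0 + 1·1 = 6.

6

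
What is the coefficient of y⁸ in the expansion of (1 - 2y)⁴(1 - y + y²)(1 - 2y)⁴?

(1 - 2y)⁴ has coefficients 1,-8,24,-32,16 for degrees 0…4.
(1 - y + y²) has coefficients 1,-1,1,0,0,0,0,0,0 for degrees 0…8.
Finally multiplying by (1 - 2y)⁴, the product of all factors after the first has coefficients 1,-9,33,-64,72,-48,16,0,0 for degrees 0…8.
[y⁸] = 1·0 − 8·0 + 24·16 − 32·(-48) + 16·72 = 3072.

3072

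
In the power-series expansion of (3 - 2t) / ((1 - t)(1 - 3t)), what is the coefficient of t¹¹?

Partial fractions give a closed form: a_n = (-1/2)·1^n + (7/2)·3^n.
At n = 11: a_11 = 620014.

620014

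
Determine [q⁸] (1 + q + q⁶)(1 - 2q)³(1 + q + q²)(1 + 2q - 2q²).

11

(1 + q + q⁶) has coefficients 1,1,0,0,0,0,1 for degrees 0…6.
(1 - 2q)³ has coefficients 1,-6,12,-8,0,0,0,0,0 for degrees 0…8.
Multiplying by (1 + q + q²) gives running coefficients 1,-5,7,-2,4,-8,0,0,0 for degrees 0…8.
Finally multiplying by (1 + 2q - 2q²), the product of all factors after the first has coefficients 1,-3,-5,22,-14,4,-24,16,0 for degrees 0…8.
[q⁸] = 1·0 + 1·16 + 1·(-5) = 11.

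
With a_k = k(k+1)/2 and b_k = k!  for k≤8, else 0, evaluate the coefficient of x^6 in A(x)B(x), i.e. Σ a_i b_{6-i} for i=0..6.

284

This is [x^6] in the product of the two ordinary generating functions.
Σ = 0·720 + 1·120 + 3·24 + 6·6 + 10·2 + 15·1 + 21·1 = 284.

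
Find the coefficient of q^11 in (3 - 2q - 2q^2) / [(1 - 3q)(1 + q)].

280482

The denominator gives the recurrence a_n = 2a_(n−1) + 3a_(n−2) for n ≥ 3; the numerator fixes a_0 = 3, a_1 = 4, a_2 = 15.
Iterating: 3, 4, 15, 42, 129, 384, 1155, 3462, 10389, 31164, 93495, 280482, so a_11 = 280482.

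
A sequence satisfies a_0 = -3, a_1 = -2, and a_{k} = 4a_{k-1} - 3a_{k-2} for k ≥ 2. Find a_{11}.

The ordinary generating function has denominator 1 - 4y + 3y^2.
Iterating the recurrence: a_0,…,a_{11} = -3, -2, 1, 10, 37, 118, 361, 1090, 3277, 9838, 29521, 88570.

88570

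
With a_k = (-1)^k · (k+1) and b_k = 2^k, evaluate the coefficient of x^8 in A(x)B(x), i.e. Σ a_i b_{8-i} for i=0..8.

117

Write out a_i and b_{8-i} for i = 0,…,8 and sum the products.
Σ = 1·256 − 2·128 + 3·64 − 4·32 + 5·16 − 6·8 + 7·4 − 8·2 + 9·1 = 117.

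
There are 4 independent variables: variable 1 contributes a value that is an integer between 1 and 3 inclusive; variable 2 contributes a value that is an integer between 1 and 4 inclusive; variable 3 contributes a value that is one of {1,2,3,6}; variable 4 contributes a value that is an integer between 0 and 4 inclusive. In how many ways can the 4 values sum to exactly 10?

32

The generating function for the choices is (z + z^2 + z^3)·(z + z^2 + z^3 + z^4)·(z + z^2 + z^3 + z^6)·(1 + z + z^2 + z^3 + z^4); the count is [z^10].
(z + z^2 + z^3) has coefficients 0,1,1,1 for degrees 0…3.
(z + z^2 + z^3 + z^4) has coefficients 0,1,1,1,1,0,0,0,0,0,0 for degrees 0…10.
Multiplying by (z + z^2 + z^3 + z^6) gives running coefficients 0,0,1,2,3,3,2,2,1,1,1 for degrees 0…10.
Finally multiplying by (1 + z + z^2 + z^3 + z^4), the product of all factors after the first has coefficients 0,0,1,3,6,9,11,12,11,9,7 for degrees 0…10.
[z^10] = 1·9 + 1·11 + 1·12 = 32.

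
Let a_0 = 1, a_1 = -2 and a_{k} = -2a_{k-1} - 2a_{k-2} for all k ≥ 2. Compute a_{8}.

The ordinary generating function has denominator 1 + 2y + 2y^2.
Iterating the recurrence: a_0,…,a_{8} = 1, -2, 2, 0, -4, 8, -8, 0, 16.

16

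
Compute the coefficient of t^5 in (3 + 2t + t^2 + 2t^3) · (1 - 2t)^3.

16

(3 + 2t + t^2 + 2t^3) has coefficients 3,2,1,2 for degrees 0…3.
(1 - 2t)^3 has coefficients 1,-6,12,-8,0,0 for degrees 0…5.
[t^5] = 3·0 + 2·0 + 1·(-8) + 2·12 = 16.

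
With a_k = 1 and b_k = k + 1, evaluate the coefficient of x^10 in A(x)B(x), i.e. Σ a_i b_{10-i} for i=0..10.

The convolution is the t^10 coefficient of A(t)B(t).
Σ = 1·11 + 1·10 + 1·9 + 1·8 + 1·7 + 1·6 + 1·5 + 1·4 + 1·3 + 1·2 + 1·1 = 66.

66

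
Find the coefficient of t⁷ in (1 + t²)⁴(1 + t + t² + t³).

10

(1 + t²)⁴ has coefficients 1,0,4,0,6,0,4,0 for degrees 0…7.
(1 + t + t² + t³) has coefficients 1,1,1,1,0,0,0,0 for degrees 0…7.
[t⁷] = 1·0 + 4·0 + 6·1 + 4·1 = 10.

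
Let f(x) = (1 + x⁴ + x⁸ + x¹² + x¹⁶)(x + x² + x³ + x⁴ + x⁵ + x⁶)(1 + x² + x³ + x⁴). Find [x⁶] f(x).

(1 + x⁴ + x⁸ + x¹² + x¹⁶) has coefficients 1,0,0,0,1,0,0 for degrees 0…6.
(x + x² + x³ + x⁴ + x⁵ + x⁶) has coefficients 0,1,1,1,1,1,1 for degrees 0…6.
Finally multiplying by (1 + x² + x³ + x⁴), the product of all factors after the first has coefficients 0,1,1,2,3,4,4 for degrees 0…6.
[x⁶] = 1·4 + 1·1 = 5.

5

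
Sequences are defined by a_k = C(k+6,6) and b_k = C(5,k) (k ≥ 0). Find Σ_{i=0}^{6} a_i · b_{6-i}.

Write out a_i and b_{6-i} for i = 0,…,6 and sum the products.
Σ = 1·0 + 7·1 + 28·5 + 84·10 + 210·10 + 462·5 + 924·1 = 6321.

6321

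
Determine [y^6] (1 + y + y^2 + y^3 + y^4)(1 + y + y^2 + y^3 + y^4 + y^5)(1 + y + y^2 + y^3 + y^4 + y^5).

23

(1 + y + y^2 + y^3 + y^4) has coefficients 1,1,1,1,1 for degrees 0…4.
(1 + y + y^2 + y^3 + y^4 + y^5) has coefficients 1,1,1,1,1,1,0 for degrees 0…6.
Finally multiplying by (1 + y + y^2 + y^3 + y^4 + y^5), the product of all factors after the first has coefficients 1,2,3,4,5,6,5 for degrees 0…6.
[y^6] = 1·5 + 1·6 + 1·5 + 1·4 + 1·3 = 23.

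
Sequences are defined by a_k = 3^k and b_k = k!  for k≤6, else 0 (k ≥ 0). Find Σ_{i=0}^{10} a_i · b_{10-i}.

This is [x^10] in the product of the two ordinary generating functions.
Σ = 1·0 + 3·0 + 9·0 + 27·0 + 81·720 + 243·120 + 729·24 + 2187·6 + 6561·2 + 19683·1 + 59049·1 = 209952.

209952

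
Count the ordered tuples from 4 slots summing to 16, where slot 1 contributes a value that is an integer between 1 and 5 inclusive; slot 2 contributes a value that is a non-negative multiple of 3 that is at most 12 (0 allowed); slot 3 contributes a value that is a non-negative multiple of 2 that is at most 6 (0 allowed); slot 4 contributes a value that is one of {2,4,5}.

20

The generating function for the choices is (y + y^2 + y^3 + y^4 + y^5)·(1 + y^3 + y^6 + y^9 + y^12)·(1 + y^2 + y^4 + y^6)·(y^2 + y^4 + y^5); the count is [y^16].
(y + y^2 + y^3 + y^4 + y^5) has coefficients 0,1,1,1,1,1 for degrees 0…5.
(1 + y^3 + y^6 + y^9 + y^12) has coefficients 1,0,0,1,0,0,1,0,0,1,0,0,1,0,0,0,0 for degrees 0…16.
Multiplying by (1 + y^2 + y^4 + y^6) gives running coefficients 1,0,1,1,1,1,2,1,1,2,1,1,2,1,1,1,1 for degrees 0…16.
Finally multiplying by (y^2 + y^4 + y^5), the product of all factors after the first has coefficients 0,0,1,0,2,2,2,3,4,3,4,5,3,4,5,3,4 for degrees 0…16.
[y^16] = 1·3 + 1·5 + 1·4 + 1·3 + 1·5 = 20.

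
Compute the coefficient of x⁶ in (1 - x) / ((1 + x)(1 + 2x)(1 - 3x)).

Partial fractions give a closed form: a_n = (-1/2)·(-1)^n + (6/5)·(-2)^n + (3/10)·3^n.
At n = 6: a_6 = 295.

295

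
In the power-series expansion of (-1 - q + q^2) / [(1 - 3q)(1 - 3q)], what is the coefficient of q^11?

-2578473

The denominator gives the recurrence a_n = 6a_(n−1) − 9a_(n−2) for n ≥ 3; the numerator fixes a_0 = -1, a_1 = -7, a_2 = -32.
Iterating: -1, -7, -32, -129, -486, -1755, -6156, -21141, -71442, -238383, -787320, -2578473, so a_11 = -2578473.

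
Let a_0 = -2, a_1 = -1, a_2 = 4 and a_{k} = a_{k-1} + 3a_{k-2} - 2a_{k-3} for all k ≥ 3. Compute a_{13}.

7925

The ordinary generating function has denominator 1 - q - 3q^2 + 2q^3.
Iterating the recurrence: a_0,…,a_{13} = -2, -1, 4, 5, 19, 26, 73, 113, 280, 473, 1087, 1946, 4261, 7925.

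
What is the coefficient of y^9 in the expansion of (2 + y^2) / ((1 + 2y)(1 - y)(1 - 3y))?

37090

The denominator gives the recurrence a_n = 2a_(n−1) + 5a_(n−2) − 6a_(n−3) for n ≥ 3; the numerator fixes a_0 = 2, a_1 = 4, a_2 = 19.
Iterating: 2, 4, 19, 46, 163, 442, 1423, 4078, 12619, 37090, so a_9 = 37090.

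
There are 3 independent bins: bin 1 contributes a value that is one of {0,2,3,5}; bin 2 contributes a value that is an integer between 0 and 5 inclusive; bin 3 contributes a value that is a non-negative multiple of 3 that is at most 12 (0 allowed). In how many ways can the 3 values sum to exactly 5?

6

The generating function for the choices is (1 + t^2 + t^3 + t^5)·(1 + t + t^2 + t^3 + t^4 + t^5)·(1 + t^3 + t^6 + t^9 + t^12); the count is [t^5].
(1 + t^2 + t^3 + t^5) has coefficients 1,0,1,1,0,1 for degrees 0…5.
(1 + t + t^2 + t^3 + t^4 + t^5) has coefficients 1,1,1,1,1,1 for degrees 0…5.
Finally multiplying by (1 + t^3 + t^6 + t^9 + t^12), the product of all factors after the first has coefficients 1,1,1,2,2,2 for degrees 0…5.
[t^5] = 1·2 + 1·2 + 1·1 + 1·1 = 6.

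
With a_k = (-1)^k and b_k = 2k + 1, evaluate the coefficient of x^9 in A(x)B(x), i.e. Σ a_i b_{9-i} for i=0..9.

The convolution is the t^9 coefficient of A(t)B(t).
Σ = 1·19 − 1·17 + 1·15 − 1·13 + 1·11 − 1·9 + 1·7 − 1·5 + 1·3 − 1·1 = 10.

10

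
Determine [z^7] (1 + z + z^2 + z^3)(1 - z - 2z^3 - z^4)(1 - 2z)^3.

13

(1 + z + z^2 + z^3) has coefficients 1,1,1,1 for degrees 0…3.
(1 - z - 2z^3 - z^4) has coefficients 1,-1,0,-2,-1,0,0,0 for degrees 0…7.
Finally multiplying by (1 - 2z)^3, the product of all factors after the first has coefficients 1,-7,18,-22,19,-18,4,8 for degrees 0…7.
[z^7] = 1·8 + 1·4 + 1·(-18) + 1·19 = 13.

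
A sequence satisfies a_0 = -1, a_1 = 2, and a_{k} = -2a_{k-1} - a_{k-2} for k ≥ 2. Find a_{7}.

The ordinary generating function has denominator 1 + 2t + t^2.
Iterating the recurrence: a_0,…,a_{7} = -1, 2, -3, 4, -5, 6, -7, 8.

8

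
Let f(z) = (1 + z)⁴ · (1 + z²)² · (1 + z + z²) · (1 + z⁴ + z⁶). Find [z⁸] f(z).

(1 + z)⁴ has coefficients 1,4,6,4,1 for degrees 0…4.
(1 + z²)² has coefficients 1,0,2,0,1,0,0,0,0 for degrees 0…8.
Multiplying by (1 + z + z²) gives running coefficients 1,1,3,2,3,1,1,0,0 for degrees 0…8.
Finally multiplying by (1 + z⁴ + z⁶), the product of all factors after the first has coefficients 1,1,3,2,4,2,5,3,6 for degrees 0…8.
[z⁸] = 1·6 + 4·3 + 6·5 + 4·2 + 1·4 = 60.

60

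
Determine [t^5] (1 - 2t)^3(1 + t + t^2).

-8

(1 - 2t)^3 has coefficients 1,-6,12,-8 for degrees 0…3.
(1 + t + t^2) has coefficients 1,1,1,0,0,0 for degrees 0…5.
[t^5] = 1·0 − 6·0 + 12·0 − 8·1 = -8.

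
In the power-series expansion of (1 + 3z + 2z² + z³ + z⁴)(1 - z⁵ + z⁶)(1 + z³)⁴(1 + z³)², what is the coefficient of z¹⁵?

-19

(1 + 3z + 2z² + z³ + z⁴) has coefficients 1,3,2,1,1 for degrees 0…4.
(1 - z⁵ + z⁶) has coefficients 1,0,0,0,0,-1,1,0,0,0,0,0,0,0,0,0 for degrees 0…15.
Multiplying by (1 + z³)⁴ gives running coefficients 1,0,0,4,0,-1,7,0,-4,8,0,-6,7,0,-4,4 for degrees 0…15.
Finally multiplying by (1 + z³)², the product of all factors after the first has coefficients 1,0,0,6,0,-1,16,0,-6,26,0,-15,30,0,-20,26 for degrees 0…15.
[z¹⁵] = 1·26 + 3·(-20) + 2·0 + 1·30 + 1·(-15) = -19.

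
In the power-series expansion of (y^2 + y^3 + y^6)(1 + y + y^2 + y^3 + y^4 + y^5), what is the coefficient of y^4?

2

(y^2 + y^3 + y^6) has coefficients 0,0,1,1,0 for degrees 0…4.
(1 + y + y^2 + y^3 + y^4 + y^5) has coefficients 1,1,1,1,1 for degrees 0…4.
[y^4] = 1·1 + 1·1 = 2.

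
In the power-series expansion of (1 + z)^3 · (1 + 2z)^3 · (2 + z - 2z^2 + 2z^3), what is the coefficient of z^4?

147

(1 + z)^3 has coefficients 1,3,3,1 for degrees 0…3.
(1 + 2z)^3 has coefficients 1,6,12,8,0 for degrees 0…4.
Finally multiplying by (2 + z - 2z^2 + 2z^3), the product of all factors after the first has coefficients 2,13,28,18,-4 for degrees 0…4.
[z^4] = 1·(-4) + 3·18 + 3·28 + 1·13 = 147.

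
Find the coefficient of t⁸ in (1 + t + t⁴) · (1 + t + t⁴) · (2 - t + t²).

2

(1 + t + t⁴) has coefficients 1,1,0,0,1 for degrees 0…4.
(1 + t + t⁴) has coefficients 1,1,0,0,1,0,0,0,0 for degrees 0…8.
Finally multiplying by (2 - t + t²), the product of all factors after the first has coefficients 2,1,0,1,2,-1,1,0,0 for degrees 0…8.
[t⁸] = 1·0 + 1·0 + 1·2 = 2.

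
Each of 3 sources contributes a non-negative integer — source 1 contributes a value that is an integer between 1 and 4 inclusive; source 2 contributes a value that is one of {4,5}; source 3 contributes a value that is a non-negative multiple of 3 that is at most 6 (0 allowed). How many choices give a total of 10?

2

The generating function for the choices is (t + t² + t³ + t⁴)·(t⁴ + t⁵)·(1 + t³ + t⁶); the count is [t¹⁰].
(t + t² + t³ + t⁴) has coefficients 0,1,1,1,1 for degrees 0…4.
(t⁴ + t⁵) has coefficients 0,0,0,0,1,1,0,0,0,0,0 for degrees 0…10.
Finally multiplying by (1 + t³ + t⁶), the product of all factors after the first has coefficients 0,0,0,0,1,1,0,1,1,0,1 for degrees 0…10.
[t¹⁰] = 1·0 + 1·1 + 1·1 + 1·0 = 2.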